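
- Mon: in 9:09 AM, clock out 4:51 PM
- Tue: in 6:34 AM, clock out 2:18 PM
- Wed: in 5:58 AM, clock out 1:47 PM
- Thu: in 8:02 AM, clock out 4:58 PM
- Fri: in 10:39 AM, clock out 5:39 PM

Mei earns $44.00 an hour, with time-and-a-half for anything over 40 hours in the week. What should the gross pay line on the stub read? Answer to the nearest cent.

$1724.07

Mon: 9:09 AM–4:51 PM = 7 h 42 min
Tue: 6:34 AM–2:18 PM = 7 h 44 min
Wed: 5:58 AM–1:47 PM = 7 h 49 min
Thu: 8:02 AM–4:58 PM = 8 h 56 min
Fri: 10:39 AM–5:39 PM = 7 h 0 min
Total worked: 39 h 11 min = 2351 min.
Regular 39 h 11 min = 2351 min at $44.00/h; overtime 0 h 0 min = 0 min at $66.00/h.
Pay = (2351 × $44.00 + 0 × $66.00) ÷ 60 = $1724.07.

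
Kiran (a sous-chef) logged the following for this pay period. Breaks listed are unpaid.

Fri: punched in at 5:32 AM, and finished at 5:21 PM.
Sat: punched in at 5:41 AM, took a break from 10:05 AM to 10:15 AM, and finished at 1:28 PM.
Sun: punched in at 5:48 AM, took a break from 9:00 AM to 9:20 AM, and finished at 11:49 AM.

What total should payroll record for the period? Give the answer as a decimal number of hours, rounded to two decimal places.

Fri: 5:32 AM–5:21 PM = 11 h 49 min
Sat: 5:41 AM–1:28 PM = 7 h 47 min; less 10 min break → 7 h 37 min
Sun: 5:48 AM–11:49 AM = 6 h 1 min; less 20 min break → 5 h 41 min
Total: 11 h 49 min + 7 h 37 min + 5 h 41 min = 25 h 7 min.

25.12 hours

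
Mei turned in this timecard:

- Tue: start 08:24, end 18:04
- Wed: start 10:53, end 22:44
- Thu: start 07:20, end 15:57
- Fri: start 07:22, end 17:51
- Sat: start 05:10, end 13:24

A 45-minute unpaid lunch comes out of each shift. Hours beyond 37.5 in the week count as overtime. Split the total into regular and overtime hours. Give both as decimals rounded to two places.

Regular 37.50 hours, overtime 7.60 hours

Tue: 08:24–18:04 = 9 h 40 min; less 45 min break → 8 h 55 min
Wed: 10:53–22:44 = 11 h 51 min; less 45 min break → 11 h 6 min
Thu: 07:20–15:57 = 8 h 37 min; less 45 min break → 7 h 52 min
Fri: 07:22–17:51 = 10 h 29 min; less 45 min break → 9 h 44 min
Sat: 05:10–13:24 = 8 h 14 min; less 45 min break → 7 h 29 min
Total worked: 45 h 6 min = 45.10 h.
Threshold 37.5 h → overtime 7 h 36 min, regular 37 h 30 min.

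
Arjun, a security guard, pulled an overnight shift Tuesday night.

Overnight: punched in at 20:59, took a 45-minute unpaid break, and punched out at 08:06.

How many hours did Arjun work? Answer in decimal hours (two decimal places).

10.37 hours

Overnight: 20:59 → midnight = 3 h 1 min; midnight → 08:06 = 8 h 6 min; span 11 h 7 min; less 45 min break → 10 h 22 min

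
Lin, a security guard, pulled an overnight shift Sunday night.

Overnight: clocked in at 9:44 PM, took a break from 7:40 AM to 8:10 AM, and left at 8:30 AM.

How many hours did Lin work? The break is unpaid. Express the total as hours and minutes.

Overnight: 9:44 PM → midnight = 2 h 16 min; midnight → 8:30 AM = 8 h 30 min; span 10 h 46 min; less 30 min break → 10 h 16 min

10 h 16 min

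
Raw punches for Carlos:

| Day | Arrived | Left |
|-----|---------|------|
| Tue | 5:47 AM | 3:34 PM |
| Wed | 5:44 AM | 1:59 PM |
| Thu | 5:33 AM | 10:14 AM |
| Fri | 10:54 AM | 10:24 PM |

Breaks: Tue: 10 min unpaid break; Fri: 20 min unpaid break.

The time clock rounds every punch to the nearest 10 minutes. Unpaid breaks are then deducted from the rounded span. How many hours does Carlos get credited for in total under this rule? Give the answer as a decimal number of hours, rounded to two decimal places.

33.67 hours

Tue: in 5:47 AM→5:50 AM, out 3:34 PM→3:30 PM; 9 h 40 min − 10 min = 9 h 30 min
Wed: in 5:44 AM→5:40 AM, out 1:59 PM→2:00 PM; 8 h 20 min
Thu: in 5:33 AM→5:30 AM, out 10:14 AM→10:10 AM; 4 h 40 min
Fri: in 10:54 AM→10:50 AM, out 10:24 PM→10:20 PM; 11 h 30 min − 20 min = 11 h 10 min
Total credited: 33 h 40 min.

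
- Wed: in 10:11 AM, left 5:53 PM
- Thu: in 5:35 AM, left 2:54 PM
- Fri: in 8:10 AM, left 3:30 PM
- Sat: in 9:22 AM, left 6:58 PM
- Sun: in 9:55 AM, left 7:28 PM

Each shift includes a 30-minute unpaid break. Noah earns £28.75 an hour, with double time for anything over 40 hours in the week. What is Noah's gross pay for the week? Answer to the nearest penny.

£1207.50

Wed: 10:11 AM–5:53 PM = 7 h 42 min; less 30 min break → 7 h 12 min
Thu: 5:35 AM–2:54 PM = 9 h 19 min; less 30 min break → 8 h 49 min
Fri: 8:10 AM–3:30 PM = 7 h 20 min; less 30 min break → 6 h 50 min
Sat: 9:22 AM–6:58 PM = 9 h 36 min; less 30 min break → 9 h 6 min
Sun: 9:55 AM–7:28 PM = 9 h 33 min; less 30 min break → 9 h 3 min
Total worked: 41 h 0 min = 2460 min.
Regular 40 h 0 min = 2400 min at £28.75/h; overtime 1 h 0 min = 60 min at £57.50/h.
Pay = (2400 × £28.75 + 60 × £57.50) ÷ 60 = £1207.50.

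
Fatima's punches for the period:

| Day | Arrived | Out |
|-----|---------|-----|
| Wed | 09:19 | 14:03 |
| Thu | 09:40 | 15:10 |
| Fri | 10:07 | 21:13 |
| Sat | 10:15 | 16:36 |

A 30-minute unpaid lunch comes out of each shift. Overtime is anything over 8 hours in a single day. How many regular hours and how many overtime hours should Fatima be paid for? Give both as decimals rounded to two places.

Regular 23.08 hours, overtime 2.60 hours

Wed: 09:19–14:03 = 4 h 44 min; less 30 min break → 4 h 14 min
Thu: 09:40–15:10 = 5 h 30 min; less 30 min break → 5 h 0 min
Fri: 10:07–21:13 = 11 h 6 min; less 30 min break → 10 h 36 min
Sat: 10:15–16:36 = 6 h 21 min; less 30 min break → 5 h 51 min
Wed reg 4 h 14 min / OT 0 h 0 min; Thu reg 5 h 0 min / OT 0 h 0 min; Fri reg 8 h 0 min / OT 2 h 36 min; Sat reg 5 h 51 min / OT 0 h 0 min.
Totals: regular 23 h 5 min, overtime 2 h 36 min.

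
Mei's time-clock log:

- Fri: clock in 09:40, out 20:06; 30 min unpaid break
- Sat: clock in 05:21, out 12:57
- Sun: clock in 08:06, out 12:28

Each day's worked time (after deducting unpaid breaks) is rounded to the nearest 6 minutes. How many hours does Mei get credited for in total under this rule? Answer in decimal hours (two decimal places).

Fri: 09:40–20:06 = 10 h 26 min − 30 min = 9 h 56 min → rounds to 9 h 54 min
Sat: 05:21–12:57 = 7 h 36 min → rounds to 7 h 36 min
Sun: 08:06–12:28 = 4 h 22 min → rounds to 4 h 24 min
Total credited: 21 h 54 min.

21.90 hours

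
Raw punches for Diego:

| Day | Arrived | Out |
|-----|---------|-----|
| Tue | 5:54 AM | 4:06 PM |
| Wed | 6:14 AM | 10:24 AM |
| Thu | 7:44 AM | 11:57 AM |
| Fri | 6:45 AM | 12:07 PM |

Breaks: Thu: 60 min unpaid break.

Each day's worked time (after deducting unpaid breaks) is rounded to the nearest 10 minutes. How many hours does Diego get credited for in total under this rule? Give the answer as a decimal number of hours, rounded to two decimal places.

22.83 hours

Tue: 5:54 AM–4:06 PM = 10 h 12 min → rounds to 10 h 10 min
Wed: 6:14 AM–10:24 AM = 4 h 10 min → rounds to 4 h 10 min
Thu: 7:44 AM–11:57 AM = 4 h 13 min − 60 min = 3 h 13 min → rounds to 3 h 10 min
Fri: 6:45 AM–12:07 PM = 5 h 22 min → rounds to 5 h 20 min
Total credited: 22 h 50 min.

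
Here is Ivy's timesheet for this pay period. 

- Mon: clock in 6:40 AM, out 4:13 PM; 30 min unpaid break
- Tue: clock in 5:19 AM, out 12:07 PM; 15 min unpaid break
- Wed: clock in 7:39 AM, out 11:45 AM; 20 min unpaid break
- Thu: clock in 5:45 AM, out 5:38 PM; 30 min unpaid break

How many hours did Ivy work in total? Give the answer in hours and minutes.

30 h 45 min

Mon: 6:40 AM–4:13 PM = 9 h 33 min; less 30 min break → 9 h 3 min
Tue: 5:19 AM–12:07 PM = 6 h 48 min; less 15 min break → 6 h 33 min
Wed: 7:39 AM–11:45 AM = 4 h 6 min; less 20 min break → 3 h 46 min
Thu: 5:45 AM–5:38 PM = 11 h 53 min; less 30 min break → 11 h 23 min
Total: 9 h 3 min + 6 h 33 min + 3 h 46 min + 11 h 23 min = 30 h 45 min.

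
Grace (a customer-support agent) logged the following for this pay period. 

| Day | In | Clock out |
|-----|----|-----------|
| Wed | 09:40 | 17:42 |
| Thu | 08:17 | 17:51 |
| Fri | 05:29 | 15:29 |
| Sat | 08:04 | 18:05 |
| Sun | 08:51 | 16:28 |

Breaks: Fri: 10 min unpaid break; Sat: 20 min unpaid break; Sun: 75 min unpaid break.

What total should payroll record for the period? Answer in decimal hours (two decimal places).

43.48 hours

Wed: 09:40–17:42 = 8 h 2 min
Thu: 08:17–17:51 = 9 h 34 min
Fri: 05:29–15:29 = 10 h 0 min; less 10 min break → 9 h 50 min
Sat: 08:04–18:05 = 10 h 1 min; less 20 min break → 9 h 41 min
Sun: 08:51–16:28 = 7 h 37 min; less 75 min break → 6 h 22 min
Total: 8 h 2 min + 9 h 34 min + 9 h 50 min + 9 h 41 min + 6 h 22 min = 43 h 29 min.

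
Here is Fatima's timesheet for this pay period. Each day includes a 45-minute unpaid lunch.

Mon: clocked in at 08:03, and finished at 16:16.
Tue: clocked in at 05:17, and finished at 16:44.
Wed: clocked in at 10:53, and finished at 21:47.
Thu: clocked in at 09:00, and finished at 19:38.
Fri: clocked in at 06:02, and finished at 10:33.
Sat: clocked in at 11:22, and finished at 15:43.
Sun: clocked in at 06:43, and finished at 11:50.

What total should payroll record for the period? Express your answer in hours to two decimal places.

49.93 hours

Mon: 08:03–16:16 = 8 h 13 min; less 45 min break → 7 h 28 min
Tue: 05:17–16:44 = 11 h 27 min; less 45 min break → 10 h 42 min
Wed: 10:53–21:47 = 10 h 54 min; less 45 min break → 10 h 9 min
Thu: 09:00–19:38 = 10 h 38 min; less 45 min break → 9 h 53 min
Fri: 06:02–10:33 = 4 h 31 min; less 45 min break → 3 h 46 min
Sat: 11:22–15:43 = 4 h 21 min; less 45 min break → 3 h 36 min
Sun: 06:43–11:50 = 5 h 7 min; less 45 min break → 4 h 22 min
Total: 7 h 28 min + 10 h 42 min + 10 h 9 min + 9 h 53 min + 3 h 46 min + 3 h 36 min + 4 h 22 min = 49 h 56 min.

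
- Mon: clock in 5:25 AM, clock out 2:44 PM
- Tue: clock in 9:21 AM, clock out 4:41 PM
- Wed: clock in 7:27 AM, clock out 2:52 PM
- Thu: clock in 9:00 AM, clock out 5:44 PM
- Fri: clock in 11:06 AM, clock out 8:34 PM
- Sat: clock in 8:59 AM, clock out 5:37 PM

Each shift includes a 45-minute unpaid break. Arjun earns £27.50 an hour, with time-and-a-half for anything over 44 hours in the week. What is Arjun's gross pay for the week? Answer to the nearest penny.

Mon: 5:25 AM–2:44 PM = 9 h 19 min; less 45 min break → 8 h 34 min
Tue: 9:21 AM–4:41 PM = 7 h 20 min; less 45 min break → 6 h 35 min
Wed: 7:27 AM–2:52 PM = 7 h 25 min; less 45 min break → 6 h 40 min
Thu: 9:00 AM–5:44 PM = 8 h 44 min; less 45 min break → 7 h 59 min
Fri: 11:06 AM–8:34 PM = 9 h 28 min; less 45 min break → 8 h 43 min
Sat: 8:59 AM–5:37 PM = 8 h 38 min; less 45 min break → 7 h 53 min
Total worked: 46 h 24 min = 2784 min.
Regular 44 h 0 min = 2640 min at £27.50/h; overtime 2 h 24 min = 144 min at £41.25/h.
Pay = (2640 × £27.50 + 144 × £41.25) ÷ 60 = £1309.00.

£1309.00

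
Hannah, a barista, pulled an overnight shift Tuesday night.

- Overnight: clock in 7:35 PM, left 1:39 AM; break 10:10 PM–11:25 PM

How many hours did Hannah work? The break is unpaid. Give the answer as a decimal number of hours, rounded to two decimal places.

Overnight: 7:35 PM → midnight = 4 h 25 min; midnight → 1:39 AM = 1 h 39 min; span 6 h 4 min; less 75 min break → 4 h 49 min

4.82 hours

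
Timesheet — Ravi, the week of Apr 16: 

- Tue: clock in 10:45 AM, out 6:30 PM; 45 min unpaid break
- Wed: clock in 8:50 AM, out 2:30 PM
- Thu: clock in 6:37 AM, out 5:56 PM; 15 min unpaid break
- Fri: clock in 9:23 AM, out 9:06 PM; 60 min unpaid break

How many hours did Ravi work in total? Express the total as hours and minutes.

Tue: 10:45 AM–6:30 PM = 7 h 45 min; less 45 min break → 7 h 0 min
Wed: 8:50 AM–2:30 PM = 5 h 40 min
Thu: 6:37 AM–5:56 PM = 11 h 19 min; less 15 min break → 11 h 4 min
Fri: 9:23 AM–9:06 PM = 11 h 43 min; less 60 min break → 10 h 43 min
Total: 7 h 0 min + 5 h 40 min + 11 h 4 min + 10 h 43 min = 34 h 27 min.

34 h 27 min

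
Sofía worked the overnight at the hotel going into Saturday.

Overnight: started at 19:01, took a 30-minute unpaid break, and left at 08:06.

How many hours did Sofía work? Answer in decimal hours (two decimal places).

Overnight: 19:01 → midnight = 4 h 59 min; midnight → 08:06 = 8 h 6 min; span 13 h 5 min; less 30 min break → 12 h 35 min

12.58 hours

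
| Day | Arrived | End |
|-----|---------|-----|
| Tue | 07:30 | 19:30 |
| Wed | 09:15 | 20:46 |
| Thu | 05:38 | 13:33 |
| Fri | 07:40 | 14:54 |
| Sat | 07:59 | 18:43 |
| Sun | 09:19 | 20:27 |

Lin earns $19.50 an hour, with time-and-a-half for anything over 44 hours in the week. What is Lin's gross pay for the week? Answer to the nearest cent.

$1341.60

Tue: 07:30–19:30 = 12 h 0 min
Wed: 09:15–20:46 = 11 h 31 min
Thu: 05:38–13:33 = 7 h 55 min
Fri: 07:40–14:54 = 7 h 14 min
Sat: 07:59–18:43 = 10 h 44 min
Sun: 09:19–20:27 = 11 h 8 min
Total worked: 60 h 32 min = 3632 min.
Regular 44 h 0 min = 2640 min at $19.50/h; overtime 16 h 32 min = 992 min at $29.25/h.
Pay = (2640 × $19.50 + 992 × $29.25) ÷ 60 = $1341.60.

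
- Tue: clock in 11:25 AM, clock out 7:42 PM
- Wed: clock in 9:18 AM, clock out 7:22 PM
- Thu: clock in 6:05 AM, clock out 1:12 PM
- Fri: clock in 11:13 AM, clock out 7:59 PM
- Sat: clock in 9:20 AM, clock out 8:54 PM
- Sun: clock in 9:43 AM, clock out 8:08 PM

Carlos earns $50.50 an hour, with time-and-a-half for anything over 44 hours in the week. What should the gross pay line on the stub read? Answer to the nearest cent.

Tue: 11:25 AM–7:42 PM = 8 h 17 min
Wed: 9:18 AM–7:22 PM = 10 h 4 min
Thu: 6:05 AM–1:12 PM = 7 h 7 min
Fri: 11:13 AM–7:59 PM = 8 h 46 min
Sat: 9:20 AM–8:54 PM = 11 h 34 min
Sun: 9:43 AM–8:08 PM = 10 h 25 min
Total worked: 56 h 13 min = 3373 min.
Regular 44 h 0 min = 2640 min at $50.50/h; overtime 12 h 13 min = 733 min at $75.75/h.
Pay = (2640 × $50.50 + 733 × $75.75) ÷ 60 = $3147.41.

$3147.41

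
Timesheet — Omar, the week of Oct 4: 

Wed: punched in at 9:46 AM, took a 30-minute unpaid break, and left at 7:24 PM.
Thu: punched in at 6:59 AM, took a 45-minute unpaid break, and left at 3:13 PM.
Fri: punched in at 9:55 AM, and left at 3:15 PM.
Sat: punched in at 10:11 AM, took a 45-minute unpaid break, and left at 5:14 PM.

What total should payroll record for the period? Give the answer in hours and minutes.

Wed: 9:46 AM–7:24 PM = 9 h 38 min; less 30 min break → 9 h 8 min
Thu: 6:59 AM–3:13 PM = 8 h 14 min; less 45 min break → 7 h 29 min
Fri: 9:55 AM–3:15 PM = 5 h 20 min
Sat: 10:11 AM–5:14 PM = 7 h 3 min; less 45 min break → 6 h 18 min
Total: 9 h 8 min + 7 h 29 min + 5 h 20 min + 6 h 18 min = 28 h 15 min.

28 h 15 min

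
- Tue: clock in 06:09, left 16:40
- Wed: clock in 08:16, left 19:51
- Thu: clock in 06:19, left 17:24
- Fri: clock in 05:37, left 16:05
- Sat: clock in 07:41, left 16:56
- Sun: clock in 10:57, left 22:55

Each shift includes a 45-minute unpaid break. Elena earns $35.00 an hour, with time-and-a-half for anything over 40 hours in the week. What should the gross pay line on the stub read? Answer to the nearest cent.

$2469.25

Tue: 06:09–16:40 = 10 h 31 min; less 45 min break → 9 h 46 min
Wed: 08:16–19:51 = 11 h 35 min; less 45 min break → 10 h 50 min
Thu: 06:19–17:24 = 11 h 5 min; less 45 min break → 10 h 20 min
Fri: 05:37–16:05 = 10 h 28 min; less 45 min break → 9 h 43 min
Sat: 07:41–16:56 = 9 h 15 min; less 45 min break → 8 h 30 min
Sun: 10:57–22:55 = 11 h 58 min; less 45 min break → 11 h 13 min
Total worked: 60 h 22 min = 3622 min.
Regular 40 h 0 min = 2400 min at $35.00/h; overtime 20 h 22 min = 1222 min at $52.50/h.
Pay = (2400 × $35.00 + 1222 × $52.50) ÷ 60 = $2469.25.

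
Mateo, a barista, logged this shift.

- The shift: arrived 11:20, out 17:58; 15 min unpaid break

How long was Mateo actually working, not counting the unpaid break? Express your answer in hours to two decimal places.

The shift: 11:20–17:58 = 6 h 38 min; less 15 min break → 6 h 23 min

6.38 hours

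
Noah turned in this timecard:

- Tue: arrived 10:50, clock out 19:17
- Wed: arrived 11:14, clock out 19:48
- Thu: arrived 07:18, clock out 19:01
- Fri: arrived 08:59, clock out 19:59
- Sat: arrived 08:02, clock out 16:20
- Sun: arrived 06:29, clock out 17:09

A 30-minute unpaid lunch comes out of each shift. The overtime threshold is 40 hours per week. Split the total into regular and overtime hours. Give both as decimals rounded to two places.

Tue: 10:50–19:17 = 8 h 27 min; less 30 min break → 7 h 57 min
Wed: 11:14–19:48 = 8 h 34 min; less 30 min break → 8 h 4 min
Thu: 07:18–19:01 = 11 h 43 min; less 30 min break → 11 h 13 min
Fri: 08:59–19:59 = 11 h 0 min; less 30 min break → 10 h 30 min
Sat: 08:02–16:20 = 8 h 18 min; less 30 min break → 7 h 48 min
Sun: 06:29–17:09 = 10 h 40 min; less 30 min break → 10 h 10 min
Total worked: 55 h 42 min = 55.70 h.
Threshold 40 h → overtime 15 h 42 min, regular 40 h 0 min.

Regular 40.00 hours, overtime 15.70 hours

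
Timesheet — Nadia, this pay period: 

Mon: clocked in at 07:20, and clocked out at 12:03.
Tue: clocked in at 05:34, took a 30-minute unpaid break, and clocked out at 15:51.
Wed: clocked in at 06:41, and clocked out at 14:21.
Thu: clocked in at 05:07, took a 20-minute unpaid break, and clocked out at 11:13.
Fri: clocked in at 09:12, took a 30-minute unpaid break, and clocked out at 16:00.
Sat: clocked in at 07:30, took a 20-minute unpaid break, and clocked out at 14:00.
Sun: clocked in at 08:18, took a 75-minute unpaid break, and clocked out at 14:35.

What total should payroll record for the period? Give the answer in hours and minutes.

Mon: 07:20–12:03 = 4 h 43 min
Tue: 05:34–15:51 = 10 h 17 min; less 30 min break → 9 h 47 min
Wed: 06:41–14:21 = 7 h 40 min
Thu: 05:07–11:13 = 6 h 6 min; less 20 min break → 5 h 46 min
Fri: 09:12–16:00 = 6 h 48 min; less 30 min break → 6 h 18 min
Sat: 07:30–14:00 = 6 h 30 min; less 20 min break → 6 h 10 min
Sun: 08:18–14:35 = 6 h 17 min; less 75 min break → 5 h 2 min
Total: 4 h 43 min + 9 h 47 min + 7 h 40 min + 5 h 46 min + 6 h 18 min + 6 h 10 min + 5 h 2 min = 45 h 26 min.

45 h 26 min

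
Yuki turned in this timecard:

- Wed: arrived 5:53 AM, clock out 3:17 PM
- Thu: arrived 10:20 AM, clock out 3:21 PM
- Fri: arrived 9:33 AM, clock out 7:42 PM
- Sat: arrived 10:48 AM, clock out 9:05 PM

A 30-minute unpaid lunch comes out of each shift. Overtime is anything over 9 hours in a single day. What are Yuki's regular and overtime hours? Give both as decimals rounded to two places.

Regular 31.42 hours, overtime 1.43 hours

Wed: 5:53 AM–3:17 PM = 9 h 24 min; less 30 min break → 8 h 54 min
Thu: 10:20 AM–3:21 PM = 5 h 1 min; less 30 min break → 4 h 31 min
Fri: 9:33 AM–7:42 PM = 10 h 9 min; less 30 min break → 9 h 39 min
Sat: 10:48 AM–9:05 PM = 10 h 17 min; less 30 min break → 9 h 47 min
Wed reg 8 h 54 min / OT 0 h 0 min; Thu reg 4 h 31 min / OT 0 h 0 min; Fri reg 9 h 0 min / OT 0 h 39 min; Sat reg 9 h 0 min / OT 0 h 47 min.
Totals: regular 31 h 25 min, overtime 1 h 26 min.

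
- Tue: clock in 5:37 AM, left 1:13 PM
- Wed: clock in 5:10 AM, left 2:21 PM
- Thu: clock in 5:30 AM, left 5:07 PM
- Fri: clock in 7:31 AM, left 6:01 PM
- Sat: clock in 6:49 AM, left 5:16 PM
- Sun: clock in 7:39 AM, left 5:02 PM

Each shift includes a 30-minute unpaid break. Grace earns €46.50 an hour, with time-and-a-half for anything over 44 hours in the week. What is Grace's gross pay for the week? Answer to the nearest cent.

Tue: 5:37 AM–1:13 PM = 7 h 36 min; less 30 min break → 7 h 6 min
Wed: 5:10 AM–2:21 PM = 9 h 11 min; less 30 min break → 8 h 41 min
Thu: 5:30 AM–5:07 PM = 11 h 37 min; less 30 min break → 11 h 7 min
Fri: 7:31 AM–6:01 PM = 10 h 30 min; less 30 min break → 10 h 0 min
Sat: 6:49 AM–5:16 PM = 10 h 27 min; less 30 min break → 9 h 57 min
Sun: 7:39 AM–5:02 PM = 9 h 23 min; less 30 min break → 8 h 53 min
Total worked: 55 h 44 min = 3344 min.
Regular 44 h 0 min = 2640 min at €46.50/h; overtime 11 h 44 min = 704 min at €69.75/h.
Pay = (2640 × €46.50 + 704 × €69.75) ÷ 60 = €2864.40.

€2864.40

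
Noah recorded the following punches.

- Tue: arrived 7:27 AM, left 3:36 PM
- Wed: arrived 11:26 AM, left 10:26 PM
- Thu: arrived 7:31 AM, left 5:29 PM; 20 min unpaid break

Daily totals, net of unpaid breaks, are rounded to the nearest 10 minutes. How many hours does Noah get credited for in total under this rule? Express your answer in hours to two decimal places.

28.83 hours

Tue: 7:27 AM–3:36 PM = 8 h 9 min → rounds to 8 h 10 min
Wed: 11:26 AM–10:26 PM = 11 h 0 min → rounds to 11 h 0 min
Thu: 7:31 AM–5:29 PM = 9 h 58 min − 20 min = 9 h 38 min → rounds to 9 h 40 min
Total credited: 28 h 50 min.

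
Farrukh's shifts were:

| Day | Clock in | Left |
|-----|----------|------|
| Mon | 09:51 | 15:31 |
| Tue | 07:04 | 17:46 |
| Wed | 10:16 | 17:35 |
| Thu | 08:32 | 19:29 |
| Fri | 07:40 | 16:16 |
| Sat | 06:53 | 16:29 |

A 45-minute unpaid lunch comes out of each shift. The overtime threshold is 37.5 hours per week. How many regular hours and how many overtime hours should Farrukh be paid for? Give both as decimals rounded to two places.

Regular 37.50 hours, overtime 10.83 hours

Mon: 09:51–15:31 = 5 h 40 min; less 45 min break → 4 h 55 min
Tue: 07:04–17:46 = 10 h 42 min; less 45 min break → 9 h 57 min
Wed: 10:16–17:35 = 7 h 19 min; less 45 min break → 6 h 34 min
Thu: 08:32–19:29 = 10 h 57 min; less 45 min break → 10 h 12 min
Fri: 07:40–16:16 = 8 h 36 min; less 45 min break → 7 h 51 min
Sat: 06:53–16:29 = 9 h 36 min; less 45 min break → 8 h 51 min
Total worked: 48 h 20 min = 48.33 h.
Threshold 37.5 h → overtime 10 h 50 min, regular 37 h 30 min.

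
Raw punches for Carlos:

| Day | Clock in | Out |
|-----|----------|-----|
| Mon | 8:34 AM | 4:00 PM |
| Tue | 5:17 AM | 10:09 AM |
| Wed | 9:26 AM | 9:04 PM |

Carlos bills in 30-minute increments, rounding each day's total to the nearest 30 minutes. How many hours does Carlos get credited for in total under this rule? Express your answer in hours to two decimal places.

24.00 hours

Mon: 8:34 AM–4:00 PM = 7 h 26 min → rounds to 7 h 30 min
Tue: 5:17 AM–10:09 AM = 4 h 52 min → rounds to 5 h 0 min
Wed: 9:26 AM–9:04 PM = 11 h 38 min → rounds to 11 h 30 min
Total credited: 24 h 0 min.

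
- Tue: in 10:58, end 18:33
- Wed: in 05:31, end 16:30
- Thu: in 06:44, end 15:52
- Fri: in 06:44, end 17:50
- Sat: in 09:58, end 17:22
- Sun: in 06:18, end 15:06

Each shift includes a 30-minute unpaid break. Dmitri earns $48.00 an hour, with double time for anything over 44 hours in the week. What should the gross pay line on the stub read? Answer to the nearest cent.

$2880.00

Tue: 10:58–18:33 = 7 h 35 min; less 30 min break → 7 h 5 min
Wed: 05:31–16:30 = 10 h 59 min; less 30 min break → 10 h 29 min
Thu: 06:44–15:52 = 9 h 8 min; less 30 min break → 8 h 38 min
Fri: 06:44–17:50 = 11 h 6 min; less 30 min break → 10 h 36 min
Sat: 09:58–17:22 = 7 h 24 min; less 30 min break → 6 h 54 min
Sun: 06:18–15:06 = 8 h 48 min; less 30 min break → 8 h 18 min
Total worked: 52 h 0 min = 3120 min.
Regular 44 h 0 min = 2640 min at $48.00/h; overtime 8 h 0 min = 480 min at $96.00/h.
Pay = (2640 × $48.00 + 480 × $96.00) ÷ 60 = $2880.00.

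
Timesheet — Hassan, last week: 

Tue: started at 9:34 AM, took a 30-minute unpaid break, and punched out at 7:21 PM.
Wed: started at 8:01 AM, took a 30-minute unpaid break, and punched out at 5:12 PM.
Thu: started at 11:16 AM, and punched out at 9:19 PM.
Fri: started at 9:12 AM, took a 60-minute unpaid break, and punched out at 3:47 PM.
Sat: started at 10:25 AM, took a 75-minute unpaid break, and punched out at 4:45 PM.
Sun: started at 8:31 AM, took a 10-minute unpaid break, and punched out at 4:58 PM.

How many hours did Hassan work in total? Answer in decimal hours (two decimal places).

Tue: 9:34 AM–7:21 PM = 9 h 47 min; less 30 min break → 9 h 17 min
Wed: 8:01 AM–5:12 PM = 9 h 11 min; less 30 min break → 8 h 41 min
Thu: 11:16 AM–9:19 PM = 10 h 3 min
Fri: 9:12 AM–3:47 PM = 6 h 35 min; less 60 min break → 5 h 35 min
Sat: 10:25 AM–4:45 PM = 6 h 20 min; less 75 min break → 5 h 5 min
Sun: 8:31 AM–4:58 PM = 8 h 27 min; less 10 min break → 8 h 17 min
Total: 9 h 17 min + 8 h 41 min + 10 h 3 min + 5 h 35 min + 5 h 5 min + 8 h 17 min = 46 h 58 min.

46.97 hours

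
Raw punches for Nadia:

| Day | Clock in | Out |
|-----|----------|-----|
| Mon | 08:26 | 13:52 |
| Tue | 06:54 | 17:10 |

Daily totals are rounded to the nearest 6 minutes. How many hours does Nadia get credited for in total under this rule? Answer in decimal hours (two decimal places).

Mon: 08:26–13:52 = 5 h 26 min → rounds to 5 h 24 min
Tue: 06:54–17:10 = 10 h 16 min → rounds to 10 h 18 min
Total credited: 15 h 42 min.

15.70 hours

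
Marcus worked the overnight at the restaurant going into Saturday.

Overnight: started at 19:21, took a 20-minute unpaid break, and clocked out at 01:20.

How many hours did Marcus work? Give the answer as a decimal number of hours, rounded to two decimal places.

Overnight: 19:21 → midnight = 4 h 39 min; midnight → 01:20 = 1 h 20 min; span 5 h 59 min; less 20 min break → 5 h 39 min

5.65 hours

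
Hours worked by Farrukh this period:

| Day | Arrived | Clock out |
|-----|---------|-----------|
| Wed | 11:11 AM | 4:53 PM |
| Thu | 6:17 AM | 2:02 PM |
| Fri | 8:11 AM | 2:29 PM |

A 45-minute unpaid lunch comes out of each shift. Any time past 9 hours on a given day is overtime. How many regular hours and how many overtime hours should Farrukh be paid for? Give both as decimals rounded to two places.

Wed: 11:11 AM–4:53 PM = 5 h 42 min; less 45 min break → 4 h 57 min
Thu: 6:17 AM–2:02 PM = 7 h 45 min; less 45 min break → 7 h 0 min
Fri: 8:11 AM–2:29 PM = 6 h 18 min; less 45 min break → 5 h 33 min
Wed reg 4 h 57 min / OT 0 h 0 min; Thu reg 7 h 0 min / OT 0 h 0 min; Fri reg 5 h 33 min / OT 0 h 0 min.
Totals: regular 17 h 30 min, overtime 0 h 0 min.

Regular 17.50 hours, overtime 0.00 hours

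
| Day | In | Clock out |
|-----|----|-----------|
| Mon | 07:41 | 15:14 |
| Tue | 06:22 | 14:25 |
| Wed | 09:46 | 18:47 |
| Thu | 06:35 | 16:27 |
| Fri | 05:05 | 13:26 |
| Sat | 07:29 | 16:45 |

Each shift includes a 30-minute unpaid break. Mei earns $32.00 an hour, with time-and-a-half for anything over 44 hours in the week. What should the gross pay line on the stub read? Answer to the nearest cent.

$1652.80

Mon: 07:41–15:14 = 7 h 33 min; less 30 min break → 7 h 3 min
Tue: 06:22–14:25 = 8 h 3 min; less 30 min break → 7 h 33 min
Wed: 09:46–18:47 = 9 h 1 min; less 30 min break → 8 h 31 min
Thu: 06:35–16:27 = 9 h 52 min; less 30 min break → 9 h 22 min
Fri: 05:05–13:26 = 8 h 21 min; less 30 min break → 7 h 51 min
Sat: 07:29–16:45 = 9 h 16 min; less 30 min break → 8 h 46 min
Total worked: 49 h 6 min = 2946 min.
Regular 44 h 0 min = 2640 min at $32.00/h; overtime 5 h 6 min = 306 min at $48.00/h.
Pay = (2640 × $32.00 + 306 × $48.00) ÷ 60 = $1652.80.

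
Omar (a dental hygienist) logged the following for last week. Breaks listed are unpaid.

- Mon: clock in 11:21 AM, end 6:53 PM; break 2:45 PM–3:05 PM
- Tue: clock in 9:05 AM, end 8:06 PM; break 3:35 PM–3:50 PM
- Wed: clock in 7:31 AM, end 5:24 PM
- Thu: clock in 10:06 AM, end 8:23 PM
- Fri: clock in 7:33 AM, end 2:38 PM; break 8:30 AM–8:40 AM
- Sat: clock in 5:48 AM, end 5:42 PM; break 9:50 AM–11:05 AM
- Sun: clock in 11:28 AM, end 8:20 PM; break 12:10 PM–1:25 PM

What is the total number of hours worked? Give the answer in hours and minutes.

Mon: 11:21 AM–6:53 PM = 7 h 32 min; less 20 min break → 7 h 12 min
Tue: 9:05 AM–8:06 PM = 11 h 1 min; less 15 min break → 10 h 46 min
Wed: 7:31 AM–5:24 PM = 9 h 53 min
Thu: 10:06 AM–8:23 PM = 10 h 17 min
Fri: 7:33 AM–2:38 PM = 7 h 5 min; less 10 min break → 6 h 55 min
Sat: 5:48 AM–5:42 PM = 11 h 54 min; less 75 min break → 10 h 39 min
Sun: 11:28 AM–8:20 PM = 8 h 52 min; less 75 min break → 7 h 37 min
Total: 7 h 12 min + 10 h 46 min + 9 h 53 min + 10 h 17 min + 6 h 55 min + 10 h 39 min + 7 h 37 min = 63 h 19 min.

63 h 19 min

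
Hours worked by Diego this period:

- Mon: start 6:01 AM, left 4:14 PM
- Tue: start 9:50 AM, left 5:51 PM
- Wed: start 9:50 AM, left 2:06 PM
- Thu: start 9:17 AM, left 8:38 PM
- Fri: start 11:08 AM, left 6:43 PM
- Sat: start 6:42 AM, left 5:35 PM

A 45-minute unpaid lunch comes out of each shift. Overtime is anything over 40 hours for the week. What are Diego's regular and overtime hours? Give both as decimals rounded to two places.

Mon: 6:01 AM–4:14 PM = 10 h 13 min; less 45 min break → 9 h 28 min
Tue: 9:50 AM–5:51 PM = 8 h 1 min; less 45 min break → 7 h 16 min
Wed: 9:50 AM–2:06 PM = 4 h 16 min; less 45 min break → 3 h 31 min
Thu: 9:17 AM–8:38 PM = 11 h 21 min; less 45 min break → 10 h 36 min
Fri: 11:08 AM–6:43 PM = 7 h 35 min; less 45 min break → 6 h 50 min
Sat: 6:42 AM–5:35 PM = 10 h 53 min; less 45 min break → 10 h 8 min
Total worked: 47 h 49 min = 47.82 h.
Threshold 40 h → overtime 7 h 49 min, regular 40 h 0 min.

Regular 40.00 hours, overtime 7.82 hours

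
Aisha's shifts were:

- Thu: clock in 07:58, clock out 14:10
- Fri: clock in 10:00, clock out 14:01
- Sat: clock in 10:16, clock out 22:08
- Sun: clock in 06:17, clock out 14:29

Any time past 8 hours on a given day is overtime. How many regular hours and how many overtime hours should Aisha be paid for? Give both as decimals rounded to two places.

Regular 26.22 hours, overtime 4.07 hours

Thu: 07:58–14:10 = 6 h 12 min
Fri: 10:00–14:01 = 4 h 1 min
Sat: 10:16–22:08 = 11 h 52 min
Sun: 06:17–14:29 = 8 h 12 min
Thu reg 6 h 12 min / OT 0 h 0 min; Fri reg 4 h 1 min / OT 0 h 0 min; Sat reg 8 h 0 min / OT 3 h 52 min; Sun reg 8 h 0 min / OT 0 h 12 min.
Totals: regular 26 h 13 min, overtime 4 h 4 min.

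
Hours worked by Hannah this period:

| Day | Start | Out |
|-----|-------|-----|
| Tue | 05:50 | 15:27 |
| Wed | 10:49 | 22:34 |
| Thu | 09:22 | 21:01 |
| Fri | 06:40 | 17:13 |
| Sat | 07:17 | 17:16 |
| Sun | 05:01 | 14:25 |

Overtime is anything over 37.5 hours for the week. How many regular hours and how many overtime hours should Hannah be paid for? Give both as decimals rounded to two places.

Regular 37.50 hours, overtime 25.45 hours

Tue: 05:50–15:27 = 9 h 37 min
Wed: 10:49–22:34 = 11 h 45 min
Thu: 09:22–21:01 = 11 h 39 min
Fri: 06:40–17:13 = 10 h 33 min
Sat: 07:17–17:16 = 9 h 59 min
Sun: 05:01–14:25 = 9 h 24 min
Total worked: 62 h 57 min = 62.95 h.
Threshold 37.5 h → overtime 25 h 27 min, regular 37 h 30 min.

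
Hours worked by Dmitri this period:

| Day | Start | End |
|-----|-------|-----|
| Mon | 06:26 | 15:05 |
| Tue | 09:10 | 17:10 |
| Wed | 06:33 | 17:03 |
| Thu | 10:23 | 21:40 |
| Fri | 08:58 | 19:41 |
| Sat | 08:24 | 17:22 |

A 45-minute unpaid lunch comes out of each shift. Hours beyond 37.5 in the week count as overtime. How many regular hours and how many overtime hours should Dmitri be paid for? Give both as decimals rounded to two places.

Mon: 06:26–15:05 = 8 h 39 min; less 45 min break → 7 h 54 min
Tue: 09:10–17:10 = 8 h 0 min; less 45 min break → 7 h 15 min
Wed: 06:33–17:03 = 10 h 30 min; less 45 min break → 9 h 45 min
Thu: 10:23–21:40 = 11 h 17 min; less 45 min break → 10 h 32 min
Fri: 08:58–19:41 = 10 h 43 min; less 45 min break → 9 h 58 min
Sat: 08:24–17:22 = 8 h 58 min; less 45 min break → 8 h 13 min
Total worked: 53 h 37 min = 53.62 h.
Threshold 37.5 h → overtime 16 h 7 min, regular 37 h 30 min.

Regular 37.50 hours, overtime 16.12 hours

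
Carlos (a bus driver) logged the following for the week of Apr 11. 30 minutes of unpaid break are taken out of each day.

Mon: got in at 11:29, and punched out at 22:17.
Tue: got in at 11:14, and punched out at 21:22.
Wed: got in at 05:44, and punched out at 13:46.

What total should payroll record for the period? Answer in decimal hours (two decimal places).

Mon: 11:29–22:17 = 10 h 48 min; less 30 min break → 10 h 18 min
Tue: 11:14–21:22 = 10 h 8 min; less 30 min break → 9 h 38 min
Wed: 05:44–13:46 = 8 h 2 min; less 30 min break → 7 h 32 min
Total: 10 h 18 min + 9 h 38 min + 7 h 32 min = 27 h 28 min.

27.47 hours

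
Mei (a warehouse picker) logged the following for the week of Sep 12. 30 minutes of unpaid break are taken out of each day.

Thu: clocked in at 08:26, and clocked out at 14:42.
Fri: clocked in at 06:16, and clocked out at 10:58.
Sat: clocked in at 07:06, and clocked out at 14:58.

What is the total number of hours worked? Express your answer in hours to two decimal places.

Thu: 08:26–14:42 = 6 h 16 min; less 30 min break → 5 h 46 min
Fri: 06:16–10:58 = 4 h 42 min; less 30 min break → 4 h 12 min
Sat: 07:06–14:58 = 7 h 52 min; less 30 min break → 7 h 22 min
Total: 5 h 46 min + 4 h 12 min + 7 h 22 min = 17 h 20 min.

17.33 hours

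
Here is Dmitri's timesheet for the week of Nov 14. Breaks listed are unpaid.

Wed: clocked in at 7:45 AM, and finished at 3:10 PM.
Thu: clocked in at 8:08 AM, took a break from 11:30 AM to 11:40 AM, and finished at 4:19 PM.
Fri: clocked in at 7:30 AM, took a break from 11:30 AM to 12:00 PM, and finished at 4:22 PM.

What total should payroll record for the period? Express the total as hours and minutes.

23 h 48 min

Wed: 7:45 AM–3:10 PM = 7 h 25 min
Thu: 8:08 AM–4:19 PM = 8 h 11 min; less 10 min break → 8 h 1 min
Fri: 7:30 AM–4:22 PM = 8 h 52 min; less 30 min break → 8 h 22 min
Total: 7 h 25 min + 8 h 1 min + 8 h 22 min = 23 h 48 min.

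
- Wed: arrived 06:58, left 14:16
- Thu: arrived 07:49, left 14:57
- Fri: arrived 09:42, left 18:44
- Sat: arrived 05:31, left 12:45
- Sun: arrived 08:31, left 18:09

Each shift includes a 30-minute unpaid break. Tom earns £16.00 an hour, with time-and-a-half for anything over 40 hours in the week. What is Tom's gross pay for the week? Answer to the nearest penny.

£605.33

Wed: 06:58–14:16 = 7 h 18 min; less 30 min break → 6 h 48 min
Thu: 07:49–14:57 = 7 h 8 min; less 30 min break → 6 h 38 min
Fri: 09:42–18:44 = 9 h 2 min; less 30 min break → 8 h 32 min
Sat: 05:31–12:45 = 7 h 14 min; less 30 min break → 6 h 44 min
Sun: 08:31–18:09 = 9 h 38 min; less 30 min break → 9 h 8 min
Total worked: 37 h 50 min = 2270 min.
Regular 37 h 50 min = 2270 min at £16.00/h; overtime 0 h 0 min = 0 min at £24.00/h.
Pay = (2270 × £16.00 + 0 × £24.00) ÷ 60 = £605.33.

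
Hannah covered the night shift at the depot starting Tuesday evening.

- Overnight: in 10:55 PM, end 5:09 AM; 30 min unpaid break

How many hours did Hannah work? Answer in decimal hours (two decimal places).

5.73 hours

Overnight: 10:55 PM → midnight = 1 h 5 min; midnight → 5:09 AM = 5 h 9 min; span 6 h 14 min; less 30 min break → 5 h 44 min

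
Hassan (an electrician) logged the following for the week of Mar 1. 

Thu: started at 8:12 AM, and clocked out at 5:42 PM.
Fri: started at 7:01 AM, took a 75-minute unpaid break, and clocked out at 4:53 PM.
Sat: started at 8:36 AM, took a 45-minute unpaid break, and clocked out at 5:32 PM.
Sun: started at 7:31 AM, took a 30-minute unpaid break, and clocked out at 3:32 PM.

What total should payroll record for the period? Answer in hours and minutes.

33 h 49 min

Thu: 8:12 AM–5:42 PM = 9 h 30 min
Fri: 7:01 AM–4:53 PM = 9 h 52 min; less 75 min break → 8 h 37 min
Sat: 8:36 AM–5:32 PM = 8 h 56 min; less 45 min break → 8 h 11 min
Sun: 7:31 AM–3:32 PM = 8 h 1 min; less 30 min break → 7 h 31 min
Total: 9 h 30 min + 8 h 37 min + 8 h 11 min + 7 h 31 min = 33 h 49 min.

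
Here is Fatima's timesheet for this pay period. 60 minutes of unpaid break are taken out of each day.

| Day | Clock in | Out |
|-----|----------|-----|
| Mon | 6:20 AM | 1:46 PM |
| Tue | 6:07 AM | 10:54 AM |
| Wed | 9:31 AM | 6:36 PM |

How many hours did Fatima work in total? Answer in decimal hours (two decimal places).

18.30 hours

Mon: 6:20 AM–1:46 PM = 7 h 26 min; less 60 min break → 6 h 26 min
Tue: 6:07 AM–10:54 AM = 4 h 47 min; less 60 min break → 3 h 47 min
Wed: 9:31 AM–6:36 PM = 9 h 5 min; less 60 min break → 8 h 5 min
Total: 6 h 26 min + 3 h 47 min + 8 h 5 min = 18 h 18 min.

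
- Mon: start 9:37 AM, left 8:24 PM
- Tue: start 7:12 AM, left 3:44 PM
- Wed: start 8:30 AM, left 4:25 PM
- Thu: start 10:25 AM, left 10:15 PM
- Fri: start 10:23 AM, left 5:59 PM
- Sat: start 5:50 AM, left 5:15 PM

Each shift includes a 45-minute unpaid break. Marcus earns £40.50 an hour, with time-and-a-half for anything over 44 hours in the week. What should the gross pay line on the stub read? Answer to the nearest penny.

Mon: 9:37 AM–8:24 PM = 10 h 47 min; less 45 min break → 10 h 2 min
Tue: 7:12 AM–3:44 PM = 8 h 32 min; less 45 min break → 7 h 47 min
Wed: 8:30 AM–4:25 PM = 7 h 55 min; less 45 min break → 7 h 10 min
Thu: 10:25 AM–10:15 PM = 11 h 50 min; less 45 min break → 11 h 5 min
Fri: 10:23 AM–5:59 PM = 7 h 36 min; less 45 min break → 6 h 51 min
Sat: 5:50 AM–5:15 PM = 11 h 25 min; less 45 min break → 10 h 40 min
Total worked: 53 h 35 min = 3215 min.
Regular 44 h 0 min = 2640 min at £40.50/h; overtime 9 h 35 min = 575 min at £60.75/h.
Pay = (2640 × £40.50 + 575 × £60.75) ÷ 60 = £2364.19.

£2364.19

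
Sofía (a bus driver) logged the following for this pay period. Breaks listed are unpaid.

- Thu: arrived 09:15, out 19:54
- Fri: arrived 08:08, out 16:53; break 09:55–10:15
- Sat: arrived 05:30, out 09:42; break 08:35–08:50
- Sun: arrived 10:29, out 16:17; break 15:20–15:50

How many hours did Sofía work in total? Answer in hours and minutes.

Thu: 09:15–19:54 = 10 h 39 min
Fri: 08:08–16:53 = 8 h 45 min; less 20 min break → 8 h 25 min
Sat: 05:30–09:42 = 4 h 12 min; less 15 min break → 3 h 57 min
Sun: 10:29–16:17 = 5 h 48 min; less 30 min break → 5 h 18 min
Total: 10 h 39 min + 8 h 25 min + 3 h 57 min + 5 h 18 min = 28 h 19 min.

28 h 19 min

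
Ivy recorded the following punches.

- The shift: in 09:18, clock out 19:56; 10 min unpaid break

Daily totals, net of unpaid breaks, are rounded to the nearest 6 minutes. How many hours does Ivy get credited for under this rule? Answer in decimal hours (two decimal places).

10.50 hours

The shift: 09:18–19:56 = 10 h 38 min − 10 min = 10 h 28 min → rounds to 10 h 30 min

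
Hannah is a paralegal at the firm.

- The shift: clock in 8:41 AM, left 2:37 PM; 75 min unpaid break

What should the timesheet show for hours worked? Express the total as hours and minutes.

The shift: 8:41 AM–2:37 PM = 5 h 56 min; less 75 min break → 4 h 41 min

4 h 41 min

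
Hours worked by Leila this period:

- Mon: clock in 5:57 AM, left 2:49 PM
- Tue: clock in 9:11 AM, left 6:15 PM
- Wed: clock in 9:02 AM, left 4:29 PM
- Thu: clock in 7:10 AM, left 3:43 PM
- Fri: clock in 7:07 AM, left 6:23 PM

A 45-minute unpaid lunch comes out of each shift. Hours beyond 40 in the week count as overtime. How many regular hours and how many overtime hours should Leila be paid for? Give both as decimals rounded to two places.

Regular 40.00 hours, overtime 1.45 hours

Mon: 5:57 AM–2:49 PM = 8 h 52 min; less 45 min break → 8 h 7 min
Tue: 9:11 AM–6:15 PM = 9 h 4 min; less 45 min break → 8 h 19 min
Wed: 9:02 AM–4:29 PM = 7 h 27 min; less 45 min break → 6 h 42 min
Thu: 7:10 AM–3:43 PM = 8 h 33 min; less 45 min break → 7 h 48 min
Fri: 7:07 AM–6:23 PM = 11 h 16 min; less 45 min break → 10 h 31 min
Total worked: 41 h 27 min = 41.45 h.
Threshold 40 h → overtime 1 h 27 min, regular 40 h 0 min.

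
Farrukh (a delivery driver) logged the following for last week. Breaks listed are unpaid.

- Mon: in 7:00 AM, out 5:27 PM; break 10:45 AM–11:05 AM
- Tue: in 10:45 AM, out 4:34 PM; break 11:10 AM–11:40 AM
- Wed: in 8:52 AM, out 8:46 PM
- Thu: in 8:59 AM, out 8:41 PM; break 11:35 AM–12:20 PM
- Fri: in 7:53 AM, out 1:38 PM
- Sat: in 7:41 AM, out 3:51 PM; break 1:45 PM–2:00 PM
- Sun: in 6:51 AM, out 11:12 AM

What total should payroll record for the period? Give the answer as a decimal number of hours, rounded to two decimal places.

Mon: 7:00 AM–5:27 PM = 10 h 27 min; less 20 min break → 10 h 7 min
Tue: 10:45 AM–4:34 PM = 5 h 49 min; less 30 min break → 5 h 19 min
Wed: 8:52 AM–8:46 PM = 11 h 54 min
Thu: 8:59 AM–8:41 PM = 11 h 42 min; less 45 min break → 10 h 57 min
Fri: 7:53 AM–1:38 PM = 5 h 45 min
Sat: 7:41 AM–3:51 PM = 8 h 10 min; less 15 min break → 7 h 55 min
Sun: 6:51 AM–11:12 AM = 4 h 21 min
Total: 10 h 7 min + 5 h 19 min + 11 h 54 min + 10 h 57 min + 5 h 45 min + 7 h 55 min + 4 h 21 min = 56 h 18 min.

56.30 hours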